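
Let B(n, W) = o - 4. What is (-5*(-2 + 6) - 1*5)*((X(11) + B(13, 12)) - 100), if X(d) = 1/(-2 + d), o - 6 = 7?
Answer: 20450/9 ≈ 2272.2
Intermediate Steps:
o = 13 (o = 6 + 7 = 13)
B(n, W) = 9 (B(n, W) = 13 - 4 = 9)
(-5*(-2 + 6) - 1*5)*((X(11) + B(13, 12)) - 100) = (-5*(-2 + 6) - 1*5)*((1/(-2 + 11) + 9) - 100) = (-5*4 - 5)*((1/9 + 9) - 100) = (-20 - 5)*((⅑ + 9) - 100) = -25*(82/9 - 100) = -25*(-818/9) = 20450/9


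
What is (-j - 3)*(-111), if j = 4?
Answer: 777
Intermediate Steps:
(-j - 3)*(-111) = (-1*4 - 3)*(-111) = (-4 - 3)*(-111) = -7*(-111) = 777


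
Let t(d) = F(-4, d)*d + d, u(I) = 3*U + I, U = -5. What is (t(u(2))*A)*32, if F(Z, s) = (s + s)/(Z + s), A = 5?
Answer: -89440/17 ≈ -5261.2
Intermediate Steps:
F(Z, s) = 2*s/(Z + s) (F(Z, s) = (2*s)/(Z + s) = 2*s/(Z + s))
u(I) = -15 + I (u(I) = 3*(-5) + I = -15 + I)
t(d) = d + 2*d**2/(-4 + d) (t(d) = (2*d/(-4 + d))*d + d = 2*d**2/(-4 + d) + d = d + 2*d**2/(-4 + d))
(t(u(2))*A)*32 = (((-15 + 2)*(-4 + 3*(-15 + 2))/(-4 + (-15 + 2)))*5)*32 = (-13*(-4 + 3*(-13))/(-4 - 13)*5)*32 = (-13*(-4 - 39)/(-17)*5)*32 = (-13*(-1/17)*(-43)*5)*32 = -559/17*5*32 = -2795/17*32 = -89440/17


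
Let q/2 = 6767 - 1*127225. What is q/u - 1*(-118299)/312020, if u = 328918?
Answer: -18129969919/51314497180 ≈ -0.35331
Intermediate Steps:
q = -240916 (q = 2*(6767 - 1*127225) = 2*(6767 - 127225) = 2*(-120458) = -240916)
q/u - 1*(-118299)/312020 = -240916/328918 - 1*(-118299)/312020 = -240916*1/328918 + 118299*(1/312020) = -120458/164459 + 118299/312020 = -18129969919/51314497180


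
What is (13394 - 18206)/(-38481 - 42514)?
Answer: 4812/80995 ≈ 0.059411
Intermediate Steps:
(13394 - 18206)/(-38481 - 42514) = -4812/(-80995) = -4812*(-1/80995) = 4812/80995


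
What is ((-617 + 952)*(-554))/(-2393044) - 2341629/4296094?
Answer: -600788642902/1285092746267 ≈ -0.46751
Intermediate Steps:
((-617 + 952)*(-554))/(-2393044) - 2341629/4296094 = (335*(-554))*(-1/2393044) - 2341629*1/4296094 = -185590*(-1/2393044) - 2341629/4296094 = 92795/1196522 - 2341629/4296094 = -600788642902/1285092746267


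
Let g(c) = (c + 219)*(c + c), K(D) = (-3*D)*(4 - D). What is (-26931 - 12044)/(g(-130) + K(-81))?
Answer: 7795/497 ≈ 15.684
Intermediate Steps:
K(D) = -3*D*(4 - D)
g(c) = 2*c*(219 + c) (g(c) = (219 + c)*(2*c) = 2*c*(219 + c))
(-26931 - 12044)/(g(-130) + K(-81)) = (-26931 - 12044)/(2*(-130)*(219 - 130) + 3*(-81)*(-4 - 81)) = -38975/(2*(-130)*89 + 3*(-81)*(-85)) = -38975/(-23140 + 20655) = -38975/(-2485) = -38975*(-1/2485) = 7795/497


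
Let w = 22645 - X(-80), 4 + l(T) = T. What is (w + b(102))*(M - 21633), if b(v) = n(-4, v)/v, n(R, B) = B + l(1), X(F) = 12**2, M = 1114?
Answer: -923435869/2 ≈ -4.6172e+8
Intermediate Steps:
X(F) = 144
l(T) = -4 + T
w = 22501 (w = 22645 - 1*144 = 22645 - 144 = 22501)
n(R, B) = -3 + B (n(R, B) = B + (-4 + 1) = B - 3 = -3 + B)
b(v) = (-3 + v)/v
(w + b(102))*(M - 21633) = (22501 + (-3 + 102)/102)*(1114 - 21633) = (22501 + (1/102)*99)*(-20519) = (22501 + 33/34)*(-20519) = (765067/34)*(-20519) = -923435869/2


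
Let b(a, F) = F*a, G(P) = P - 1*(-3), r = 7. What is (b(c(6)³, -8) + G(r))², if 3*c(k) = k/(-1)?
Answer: 5476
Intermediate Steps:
c(k) = -k/3 (c(k) = (k/(-1))/3 = (k*(-1))/3 = (-k)/3 = -k/3)
G(P) = 3 + P (G(P) = P + 3 = 3 + P)
(b(c(6)³, -8) + G(r))² = (-8*(-⅓*6)³ + (3 + 7))² = (-8*(-2)³ + 10)² = (-8*(-8) + 10)² = (64 + 10)² = 74² = 5476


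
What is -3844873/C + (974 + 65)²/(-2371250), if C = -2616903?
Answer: 6292153357787/6205331238750 ≈ 1.0140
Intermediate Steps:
-3844873/C + (974 + 65)²/(-2371250) = -3844873/(-2616903) + (974 + 65)²/(-2371250) = -3844873*(-1/2616903) + 1039²*(-1/2371250) = 3844873/2616903 + 1079521*(-1/2371250) = 3844873/2616903 - 1079521/2371250 = 6292153357787/6205331238750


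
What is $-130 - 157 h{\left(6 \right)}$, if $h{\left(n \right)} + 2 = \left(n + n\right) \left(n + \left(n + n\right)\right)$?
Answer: $-33728$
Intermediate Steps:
$h{\left(n \right)} = -2 + 6 n^{2}$ ($h{\left(n \right)} = -2 + \left(n + n\right) \left(n + \left(n + n\right)\right) = -2 + 2 n \left(n + 2 n\right) = -2 + 2 n 3 n = -2 + 6 n^{2}$)
$-130 - 157 h{\left(6 \right)} = -130 - 157 \left(-2 + 6 \cdot 6^{2}\right) = -130 - 157 \left(-2 + 6 \cdot 36\right) = -130 - 157 \left(-2 + 216\right) = -130 - 33598 = -33728$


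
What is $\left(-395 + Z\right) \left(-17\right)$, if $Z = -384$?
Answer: $13243$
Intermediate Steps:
$\left(-395 + Z\right) \left(-17\right) = \left(-395 - 384\right) \left(-17\right) = \left(-779\right) \left(-17\right) = 13243$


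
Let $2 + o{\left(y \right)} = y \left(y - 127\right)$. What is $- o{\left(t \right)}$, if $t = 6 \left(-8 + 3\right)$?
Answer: $-4708$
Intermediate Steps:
$t = -30$ ($t = 6 \left(-5\right) = -30$)
$o{\left(y \right)} = -2 + y \left(-127 + y\right)$ ($o{\left(y \right)} = -2 + y \left(y - 127\right) = -2 + y \left(-127 + y\right)$)
$- o{\left(t \right)} = - (-2 + \left(-30\right)^{2} - -3810) = - (-2 + 900 + 3810) = \left(-1\right) 4708 = -4708$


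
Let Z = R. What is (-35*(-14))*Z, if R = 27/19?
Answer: 13230/19 ≈ 696.32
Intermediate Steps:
R = 27/19 (R = 27*(1/19) = 27/19 ≈ 1.4211)
Z = 27/19 ≈ 1.4211
(-35*(-14))*Z = -35*(-14)*(27/19) = 490*(27/19) = 13230/19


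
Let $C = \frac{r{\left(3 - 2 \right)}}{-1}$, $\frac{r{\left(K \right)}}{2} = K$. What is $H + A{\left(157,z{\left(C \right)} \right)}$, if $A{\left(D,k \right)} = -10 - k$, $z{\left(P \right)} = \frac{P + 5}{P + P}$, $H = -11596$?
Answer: $- \frac{46421}{4} \approx -11605.0$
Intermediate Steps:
$r{\left(K \right)} = 2 K$
$C = -2$ ($C = \frac{2 \left(3 - 2\right)}{-1} = 2 \left(3 - 2\right) \left(-1\right) = 2 \cdot 1 \left(-1\right) = 2 \left(-1\right) = -2$)
$z{\left(P \right)} = \frac{5 + P}{2 P}$
$H + A{\left(157,z{\left(C \right)} \right)} = -11596 - \left(10 + \frac{5 - 2}{2 \left(-2\right)}\right) = -11596 - \left(10 + \frac{1}{2} \left(- \frac{1}{2}\right) 3\right) = -11596 - \frac{37}{4} = - \frac{46421}{4}$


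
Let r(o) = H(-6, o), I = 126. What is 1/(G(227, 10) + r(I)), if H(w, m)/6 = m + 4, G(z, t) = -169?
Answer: 1/611 ≈ 0.0016367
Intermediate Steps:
H(w, m) = 24 + 6*m (H(w, m) = 6*(m + 4) = 6*(4 + m) = 24 + 6*m)
r(o) = 24 + 6*o
1/(G(227, 10) + r(I)) = 1/(-169 + (24 + 6*126)) = 1/(-169 + (24 + 756)) = 1/(-169 + 780) = 1/611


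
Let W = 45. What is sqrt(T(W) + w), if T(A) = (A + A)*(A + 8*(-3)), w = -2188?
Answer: I*sqrt(298) ≈ 17.263*I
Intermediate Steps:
T(A) = 2*A*(-24 + A) (T(A) = (2*A)*(A - 24) = (2*A)*(-24 + A) = 2*A*(-24 + A))
sqrt(T(W) + w) = sqrt(2*45*(-24 + 45) - 2188) = sqrt(2*45*21 - 2188) = sqrt(1890 - 2188) = sqrt(-298) = I*sqrt(298)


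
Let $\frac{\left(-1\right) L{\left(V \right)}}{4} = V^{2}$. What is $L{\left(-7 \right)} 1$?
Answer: $-196$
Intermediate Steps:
$L{\left(V \right)} = - 4 V^{2}$
$L{\left(-7 \right)} 1 = - 4 \left(-7\right)^{2} \cdot 1 = \left(-4\right) 49 \cdot 1 = \left(-196\right) 1 = -196$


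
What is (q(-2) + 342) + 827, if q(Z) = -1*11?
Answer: 1158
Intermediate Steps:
q(Z) = -11
(q(-2) + 342) + 827 = (-11 + 342) + 827 = 331 + 827 = 1158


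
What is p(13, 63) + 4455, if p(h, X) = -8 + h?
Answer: 4460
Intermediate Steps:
p(13, 63) + 4455 = (-8 + 13) + 4455 = 5 + 4455 = 4460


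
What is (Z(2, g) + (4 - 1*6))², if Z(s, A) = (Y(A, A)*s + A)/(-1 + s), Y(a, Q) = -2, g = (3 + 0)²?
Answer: 9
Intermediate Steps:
g = 9 (g = 3² = 9)
Z(s, A) = (A - 2*s)/(-1 + s) (Z(s, A) = (-2*s + A)/(-1 + s) = (A - 2*s)/(-1 + s))
(Z(2, g) + (4 - 1*6))² = ((9 - 2*2)/(-1 + 2) + (4 - 1*6))² = ((9 - 4)/1 + (4 - 6))² = (1*5 - 2)² = (5 - 2)² = 3² = 9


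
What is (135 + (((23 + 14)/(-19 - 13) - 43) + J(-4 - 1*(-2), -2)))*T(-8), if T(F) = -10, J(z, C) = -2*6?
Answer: -12615/16 ≈ -788.44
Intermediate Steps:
J(z, C) = -12
(135 + (((23 + 14)/(-19 - 13) - 43) + J(-4 - 1*(-2), -2)))*T(-8) = (135 + (((23 + 14)/(-19 - 13) - 43) - 12))*(-10) = (135 + ((37/(-32) - 43) - 12))*(-10) = (135 + ((37*(-1/32) - 43) - 12))*(-10) = (135 + ((-37/32 - 43) - 12))*(-10) = (135 + (-1413/32 - 12))*(-10) = (135 - 1797/32)*(-10) = (2523/32)*(-10) = -12615/16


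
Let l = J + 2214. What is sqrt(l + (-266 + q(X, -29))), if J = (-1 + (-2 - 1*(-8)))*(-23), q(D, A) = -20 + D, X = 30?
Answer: sqrt(1843) ≈ 42.930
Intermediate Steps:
J = -115 (J = (-1 + (-2 + 8))*(-23) = (-1 + 6)*(-23) = 5*(-23) = -115)
l = 2099 (l = -115 + 2214 = 2099)
sqrt(l + (-266 + q(X, -29))) = sqrt(2099 + (-266 + (-20 + 30))) = sqrt(2099 + (-266 + 10)) = sqrt(2099 - 256) = sqrt(1843)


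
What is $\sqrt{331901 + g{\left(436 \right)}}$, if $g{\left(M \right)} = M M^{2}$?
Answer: $33 \sqrt{76413} \approx 9122.2$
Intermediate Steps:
$g{\left(M \right)} = M^{3}$
$\sqrt{331901 + g{\left(436 \right)}} = \sqrt{331901 + 436^{3}} = \sqrt{331901 + 82881856} = \sqrt{83213757} = 33 \sqrt{76413}$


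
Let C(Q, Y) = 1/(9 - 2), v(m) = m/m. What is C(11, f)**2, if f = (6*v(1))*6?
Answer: 1/49 ≈ 0.020408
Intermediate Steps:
v(m) = 1
f = 36 (f = (6*1)*6 = 6*6 = 36)
C(Q, Y) = 1/7
C(11, f)**2 = (1/7)**2 = 1/49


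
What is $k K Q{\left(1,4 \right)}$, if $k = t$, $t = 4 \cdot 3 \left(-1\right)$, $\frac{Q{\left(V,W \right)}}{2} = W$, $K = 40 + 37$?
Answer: $-7392$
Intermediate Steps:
$K = 77$
$Q{\left(V,W \right)} = 2 W$
$t = -12$ ($t = 12 \left(-1\right) = -12$)
$k = -12$
$k K Q{\left(1,4 \right)} = \left(-12\right) 77 \cdot 2 \cdot 4 = \left(-924\right) 8 = -7392$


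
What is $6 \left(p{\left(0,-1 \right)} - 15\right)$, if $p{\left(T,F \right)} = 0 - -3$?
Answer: $-72$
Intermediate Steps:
$p{\left(T,F \right)} = 3$ ($p{\left(T,F \right)} = 0 + 3 = 3$)
$6 \left(p{\left(0,-1 \right)} - 15\right) = 6 \left(3 - 15\right) = 6 \left(-12\right) = -72$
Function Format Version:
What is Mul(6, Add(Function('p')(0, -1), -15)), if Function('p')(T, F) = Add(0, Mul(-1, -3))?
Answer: -72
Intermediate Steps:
Function('p')(T, F) = 3 (Function('p')(T, F) = Add(0, 3) = 3)
Mul(6, Add(Function('p')(0, -1), -15)) = Mul(6, Add(3, -15)) = Mul(6, -12) = -72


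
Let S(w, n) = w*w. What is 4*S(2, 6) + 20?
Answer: 36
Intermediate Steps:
S(w, n) = w**2
4*S(2, 6) + 20 = 4*2**2 + 20 = 4*4 + 20 = 16 + 20 = 36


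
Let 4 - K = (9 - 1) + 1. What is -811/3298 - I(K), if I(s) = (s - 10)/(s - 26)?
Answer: -74611/102238 ≈ -0.72978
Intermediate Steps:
K = -5 (K = 4 - ((9 - 1) + 1) = 4 - (8 + 1) = 4 - 1*9 = 4 - 9 = -5)
I(s) = (-10 + s)/(-26 + s)
-811/3298 - I(K) = -811/3298 - (-10 - 5)/(-26 - 5) = -811*1/3298 - (-15)/(-31) = -811/3298 - (-1)*(-15)/31 = -811/3298 - 1*15/31 = -811/3298 - 15/31 = -74611/102238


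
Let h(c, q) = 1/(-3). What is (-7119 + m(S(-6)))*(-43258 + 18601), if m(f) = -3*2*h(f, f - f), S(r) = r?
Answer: 175483869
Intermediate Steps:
h(c, q) = -1/3
m(f) = 2 (m(f) = -3*2*(-1)/3 = -6*(-1)/3 = -1*(-2) = 2)
(-7119 + m(S(-6)))*(-43258 + 18601) = (-7119 + 2)*(-43258 + 18601) = -7117*(-24657) = 175483869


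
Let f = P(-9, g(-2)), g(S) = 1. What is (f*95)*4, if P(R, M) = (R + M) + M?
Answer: -2660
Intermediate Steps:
P(R, M) = R + 2*M (P(R, M) = (M + R) + M = R + 2*M)
f = -7 (f = -9 + 2*1 = -9 + 2 = -7)
(f*95)*4 = -7*95*4 = -665*4 = -2660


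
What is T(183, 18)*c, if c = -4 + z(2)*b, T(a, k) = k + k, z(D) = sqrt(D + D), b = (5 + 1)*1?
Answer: 288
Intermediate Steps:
b = 6 (b = 6*1 = 6)
z(D) = sqrt(2)*sqrt(D) (z(D) = sqrt(2*D) = sqrt(2)*sqrt(D))
T(a, k) = 2*k
c = 8 (c = -4 + (sqrt(2)*sqrt(2))*6 = -4 + 2*6 = -4 + 12 = 8)
T(183, 18)*c = (2*18)*8 = 36*8 = 288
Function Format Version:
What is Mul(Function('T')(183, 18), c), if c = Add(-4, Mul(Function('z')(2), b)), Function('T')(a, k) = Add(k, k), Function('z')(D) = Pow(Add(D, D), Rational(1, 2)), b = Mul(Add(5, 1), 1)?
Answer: 288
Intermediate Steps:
b = 6 (b = Mul(6, 1) = 6)
Function('z')(D) = Mul(Pow(2, Rational(1, 2)), Pow(D, Rational(1, 2))) (Function('z')(D) = Pow(Mul(2, D), Rational(1, 2)) = Mul(Pow(2, Rational(1, 2)), Pow(D, Rational(1, 2))))
Function('T')(a, k) = Mul(2, k)
c = 8 (c = Add(-4, Mul(Mul(Pow(2, Rational(1, 2)), Pow(2, Rational(1, 2))), 6)) = Add(-4, Mul(2, 6)) = Add(-4, 12) = 8)
Mul(Function('T')(183, 18), c) = Mul(Mul(2, 18), 8) = Mul(36, 8) = 288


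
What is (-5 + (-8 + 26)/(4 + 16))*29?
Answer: -1189/10 ≈ -118.90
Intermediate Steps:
(-5 + (-8 + 26)/(4 + 16))*29 = (-5 + 18/20)*29 = (-5 + 18*(1/20))*29 = (-5 + 9/10)*29 = -41/10*29 = -1189/10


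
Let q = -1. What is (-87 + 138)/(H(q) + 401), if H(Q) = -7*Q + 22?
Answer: 51/430 ≈ 0.11860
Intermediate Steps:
H(Q) = 22 - 7*Q
(-87 + 138)/(H(q) + 401) = (-87 + 138)/((22 - 7*(-1)) + 401) = 51/((22 + 7) + 401) = 51/(29 + 401) = 51/430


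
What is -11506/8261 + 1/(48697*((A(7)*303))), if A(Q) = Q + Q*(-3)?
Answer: -216075017755/155136078174 ≈ -1.3928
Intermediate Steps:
A(Q) = -2*Q (A(Q) = Q - 3*Q = -2*Q)
-11506/8261 + 1/(48697*((A(7)*303))) = -11506/8261 + 1/(48697*((-2*7*303))) = -11506*1/8261 + 1/(48697*((-14*303))) = -1046/751 + (1/48697)/(-4242) = -1046/751 + (1/48697)*(-1/4242) = -1046/751 - 1/206572674 = -216075017755/155136078174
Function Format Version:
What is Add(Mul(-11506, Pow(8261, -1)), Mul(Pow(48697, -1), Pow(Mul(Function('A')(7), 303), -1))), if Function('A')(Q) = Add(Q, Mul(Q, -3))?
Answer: Rational(-216075017755, 155136078174) ≈ -1.3928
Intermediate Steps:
Function('A')(Q) = Mul(-2, Q) (Function('A')(Q) = Add(Q, Mul(-3, Q)) = Mul(-2, Q))
Add(Mul(-11506, Pow(8261, -1)), Mul(Pow(48697, -1), Pow(Mul(Function('A')(7), 303), -1))) = Add(Mul(-11506, Pow(8261, -1)), Mul(Pow(48697, -1), Pow(Mul(Mul(-2, 7), 303), -1))) = Add(Mul(-11506, Rational(1, 8261)), Mul(Rational(1, 48697), Pow(Mul(-14, 303), -1))) = Add(Rational(-1046, 751), Mul(Rational(1, 48697), Pow(-4242, -1))) = Add(Rational(-1046, 751), Mul(Rational(1, 48697), Rational(-1, 4242))) = Add(Rational(-1046, 751), Rational(-1, 206572674)) = Rational(-216075017755, 155136078174)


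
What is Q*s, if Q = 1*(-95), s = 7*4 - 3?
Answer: -2375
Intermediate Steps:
s = 25 (s = 28 - 3 = 25)
Q = -95
Q*s = -95*25 = -2375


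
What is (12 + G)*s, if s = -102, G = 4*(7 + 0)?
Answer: -4080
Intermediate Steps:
G = 28 (G = 4*7 = 28)
(12 + G)*s = (12 + 28)*(-102) = 40*(-102) = -4080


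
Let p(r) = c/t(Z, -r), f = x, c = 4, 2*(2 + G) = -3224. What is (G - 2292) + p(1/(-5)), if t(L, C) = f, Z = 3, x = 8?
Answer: -7811/2 ≈ -3905.5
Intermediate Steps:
G = -1614 (G = -2 + (½)*(-3224) = -2 - 1612 = -1614)
f = 8
t(L, C) = 8
p(r) = ½ (p(r) = 4/8 = 4*(⅛) = ½)
(G - 2292) + p(1/(-5)) = (-1614 - 2292) + ½ = -3906 + ½ = -7811/2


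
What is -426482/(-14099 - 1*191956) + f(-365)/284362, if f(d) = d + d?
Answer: 60562427167/29297105955 ≈ 2.0672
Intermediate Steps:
f(d) = 2*d
-426482/(-14099 - 1*191956) + f(-365)/284362 = -426482/(-14099 - 1*191956) + (2*(-365))/284362 = -426482/(-14099 - 191956) - 730*1/284362 = -426482/(-206055) - 365/142181 = -426482*(-1/206055) - 365/142181 = 426482/206055 - 365/142181 = 60562427167/29297105955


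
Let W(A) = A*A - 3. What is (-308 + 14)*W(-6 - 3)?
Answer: -22932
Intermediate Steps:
W(A) = -3 + A**2 (W(A) = A**2 - 3 = -3 + A**2)
(-308 + 14)*W(-6 - 3) = (-308 + 14)*(-3 + (-6 - 3)**2) = -294*(-3 + (-9)**2) = -294*(-3 + 81) = -294*78 = -22932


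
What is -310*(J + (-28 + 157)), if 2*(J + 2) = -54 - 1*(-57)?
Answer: -39835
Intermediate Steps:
J = -1/2 (J = -2 + (-54 - 1*(-57))/2 = -2 + (-54 + 57)/2 = -2 + (1/2)*3 = -2 + 3/2 = -1/2 ≈ -0.50000)
-310*(J + (-28 + 157)) = -310*(-1/2 + (-28 + 157)) = -310*(-1/2 + 129) = -310*257/2 = -39835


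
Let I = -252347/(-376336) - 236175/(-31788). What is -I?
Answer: -8075230103/996914064 ≈ -8.1002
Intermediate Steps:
I = 8075230103/996914064 (I = -252347*(-1/376336) - 236175*(-1/31788) = 252347/376336 + 78725/10596 = 8075230103/996914064 ≈ 8.1002)
-I = -1*8075230103/996914064 = -8075230103/996914064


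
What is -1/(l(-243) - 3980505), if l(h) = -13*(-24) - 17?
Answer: 1/3980210 ≈ 2.5124e-7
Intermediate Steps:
l(h) = 295 (l(h) = 312 - 17 = 295)
-1/(l(-243) - 3980505) = -1/(295 - 3980505) = -1/(-3980210) = -1*(-1/3980210) = 1/3980210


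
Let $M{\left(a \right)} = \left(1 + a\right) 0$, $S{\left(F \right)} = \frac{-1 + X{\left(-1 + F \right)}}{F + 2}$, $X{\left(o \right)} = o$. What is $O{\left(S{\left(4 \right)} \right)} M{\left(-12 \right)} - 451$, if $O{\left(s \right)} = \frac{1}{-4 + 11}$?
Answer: $-451$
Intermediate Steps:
$S{\left(F \right)} = \frac{-2 + F}{2 + F}$ ($S{\left(F \right)} = \frac{-1 + \left(-1 + F\right)}{F + 2} = \frac{-2 + F}{2 + F}$)
$M{\left(a \right)} = 0$
$O{\left(s \right)} = \frac{1}{7}$
$O{\left(S{\left(4 \right)} \right)} M{\left(-12 \right)} - 451 = \frac{1}{7} \cdot 0 - 451 = 0 - 451 = -451$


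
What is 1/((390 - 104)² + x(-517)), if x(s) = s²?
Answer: 1/349085 ≈ 2.8646e-6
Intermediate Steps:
1/((390 - 104)² + x(-517)) = 1/((390 - 104)² + (-517)²) = 1/(286² + 267289) = 1/(81796 + 267289) = 1/349085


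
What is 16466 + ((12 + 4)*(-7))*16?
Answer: 14674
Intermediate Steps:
16466 + ((12 + 4)*(-7))*16 = 16466 + (16*(-7))*16 = 16466 - 112*16 = 16466 - 1792 = 14674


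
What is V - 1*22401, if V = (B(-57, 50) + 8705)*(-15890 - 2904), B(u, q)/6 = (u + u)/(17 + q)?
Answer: -10949964361/67 ≈ -1.6343e+8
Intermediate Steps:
B(u, q) = 12*u/(17 + q) (B(u, q) = 6*((u + u)/(17 + q)) = 6*((2*u)/(17 + q)) = 6*(2*u/(17 + q)) = 12*u/(17 + q))
V = -10948463494/67 (V = (12*(-57)/(17 + 50) + 8705)*(-15890 - 2904) = (12*(-57)/67 + 8705)*(-18794) = (12*(-57)*(1/67) + 8705)*(-18794) = (-684/67 + 8705)*(-18794) = (582551/67)*(-18794) = -10948463494/67 ≈ -1.6341e+8)
V - 1*22401 = -10948463494/67 - 1*22401 = -10948463494/67 - 22401 = -10949964361/67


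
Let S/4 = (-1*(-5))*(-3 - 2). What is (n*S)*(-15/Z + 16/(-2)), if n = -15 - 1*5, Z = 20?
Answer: -17500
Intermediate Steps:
n = -20 (n = -15 - 5 = -20)
S = -100 (S = 4*((-1*(-5))*(-3 - 2)) = 4*(5*(-5)) = 4*(-25) = -100)
(n*S)*(-15/Z + 16/(-2)) = (-20*(-100))*(-15/20 + 16/(-2)) = 2000*(-15*1/20 + 16*(-1/2)) = 2000*(-3/4 - 8) = 2000*(-35/4) = -17500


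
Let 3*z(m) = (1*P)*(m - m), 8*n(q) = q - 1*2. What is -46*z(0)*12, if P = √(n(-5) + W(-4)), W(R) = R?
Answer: 0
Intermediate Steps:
n(q) = -¼ + q/8 (n(q) = (q - 1*2)/8 = (q - 2)/8 = (-2 + q)/8 = -¼ + q/8)
P = I*√78/4 (P = √((-¼ + (⅛)*(-5)) - 4) = √((-¼ - 5/8) - 4) = √(-7/8 - 4) = √(-39/8) = I*√78/4 ≈ 2.2079*I)
z(m) = 0 (z(m) = ((1*(I*√78/4))*(m - m))/3 = ((I*√78/4)*0)/3 = (⅓)*0 = 0)
-46*z(0)*12 = -46*0*12 = 0*12 = 0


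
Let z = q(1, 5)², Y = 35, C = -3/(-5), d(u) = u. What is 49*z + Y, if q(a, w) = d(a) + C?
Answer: 4011/25 ≈ 160.44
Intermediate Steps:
C = ⅗ (C = -3*(-⅕) = ⅗ ≈ 0.60000)
q(a, w) = ⅗ + a (q(a, w) = a + ⅗ = ⅗ + a)
z = 64/25 (z = (⅗ + 1)² = (8/5)² = 64/25 ≈ 2.5600)
49*z + Y = 49*(64/25) + 35 = 3136/25 + 35 = 4011/25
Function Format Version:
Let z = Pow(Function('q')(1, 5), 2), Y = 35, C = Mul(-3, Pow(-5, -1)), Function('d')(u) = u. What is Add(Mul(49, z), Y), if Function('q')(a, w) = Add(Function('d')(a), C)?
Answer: Rational(4011, 25) ≈ 160.44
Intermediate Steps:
C = Rational(3, 5) (C = Mul(-3, Rational(-1, 5)) = Rational(3, 5) ≈ 0.60000)
Function('q')(a, w) = Add(Rational(3, 5), a) (Function('q')(a, w) = Add(a, Rational(3, 5)) = Add(Rational(3, 5), a))
z = Rational(64, 25) (z = Pow(Add(Rational(3, 5), 1), 2) = Pow(Rational(8, 5), 2) = Rational(64, 25) ≈ 2.5600)
Add(Mul(49, z), Y) = Add(Mul(49, Rational(64, 25)), 35) = Add(Rational(3136, 25), 35) = Rational(4011, 25)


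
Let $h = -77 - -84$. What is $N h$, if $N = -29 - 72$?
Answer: $-707$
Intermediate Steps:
$N = -101$ ($N = -29 - 72 = -101$)
$h = 7$ ($h = -77 + 84 = 7$)
$N h = \left(-101\right) 7 = -707$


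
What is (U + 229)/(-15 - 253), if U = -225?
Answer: -1/67 ≈ -0.014925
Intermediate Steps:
(U + 229)/(-15 - 253) = (-225 + 229)/(-15 - 253) = 4/(-268) = 4*(-1/268) = -1/67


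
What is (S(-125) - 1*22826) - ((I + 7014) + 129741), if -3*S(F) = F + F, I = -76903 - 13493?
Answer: -207305/3 ≈ -69102.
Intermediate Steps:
I = -90396
S(F) = -2*F/3 (S(F) = -(F + F)/3 = -2*F/3)
(S(-125) - 1*22826) - ((I + 7014) + 129741) = (-⅔*(-125) - 1*22826) - ((-90396 + 7014) + 129741) = (250/3 - 22826) - (-83382 + 129741) = -68228/3 - 1*46359 = -68228/3 - 46359 = -207305/3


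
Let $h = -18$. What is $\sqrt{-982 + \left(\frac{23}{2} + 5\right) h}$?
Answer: $i \sqrt{1279} \approx 35.763 i$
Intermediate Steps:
$\sqrt{-982 + \left(\frac{23}{2} + 5\right) h} = \sqrt{-982 + \left(\frac{23}{2} + 5\right) \left(-18\right)} = \sqrt{-982 + \frac{33}{2} \left(-18\right)} = \sqrt{-982 - 297} = \sqrt{-1279} = i \sqrt{1279}$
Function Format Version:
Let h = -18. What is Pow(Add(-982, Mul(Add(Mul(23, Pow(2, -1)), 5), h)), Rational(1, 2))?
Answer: Mul(I, Pow(1279, Rational(1, 2))) ≈ Mul(35.763, I)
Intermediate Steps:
Pow(Add(-982, Mul(Add(Mul(23, Pow(2, -1)), 5), h)), Rational(1, 2)) = Pow(Add(-982, Mul(Add(Mul(23, Pow(2, -1)), 5), -18)), Rational(1, 2)) = Pow(Add(-982, Mul(Add(Mul(23, Rational(1, 2)), 5), -18)), Rational(1, 2)) = Pow(Add(-982, Mul(Add(Rational(23, 2), 5), -18)), Rational(1, 2)) = Pow(Add(-982, Mul(Rational(33, 2), -18)), Rational(1, 2)) = Pow(Add(-982, -297), Rational(1, 2)) = Pow(-1279, Rational(1, 2)) = Mul(I, Pow(1279, Rational(1, 2)))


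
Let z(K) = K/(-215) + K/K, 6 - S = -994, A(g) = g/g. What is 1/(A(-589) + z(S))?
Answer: -43/114 ≈ -0.37719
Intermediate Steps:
A(g) = 1
S = 1000 (S = 6 - 1*(-994) = 6 + 994 = 1000)
z(K) = 1 - K/215 (z(K) = K*(-1/215) + 1 = -K/215 + 1 = 1 - K/215)
1/(A(-589) + z(S)) = 1/(1 + (1 - 1/215*1000)) = 1/(1 + (1 - 200/43)) = 1/(1 - 157/43) = 1/(-114/43) = -43/114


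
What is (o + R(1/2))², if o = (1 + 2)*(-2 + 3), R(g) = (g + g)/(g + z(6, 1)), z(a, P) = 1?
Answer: 121/9 ≈ 13.444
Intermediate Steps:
R(g) = 2*g/(1 + g) (R(g) = (g + g)/(g + 1) = (2*g)/(1 + g) = 2*g/(1 + g))
o = 3 (o = 3*1 = 3)
(o + R(1/2))² = (3 + 2/(2*(1 + 1/2)))² = (3 + 2*(½)/(1 + ½))² = (3 + 2*(½)/(3/2))² = (3 + 2*(½)*(⅔))² = (3 + ⅔)² = (11/3)² = 121/9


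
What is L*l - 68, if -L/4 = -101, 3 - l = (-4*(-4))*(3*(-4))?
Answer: 78712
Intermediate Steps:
l = 195 (l = 3 - (-4*(-4))*3*(-4) = 3 - 16*(-12) = 3 - 1*(-192) = 3 + 192 = 195)
L = 404 (L = -4*(-101) = 404)
L*l - 68 = 404*195 - 68 = 78780 - 68 = 78712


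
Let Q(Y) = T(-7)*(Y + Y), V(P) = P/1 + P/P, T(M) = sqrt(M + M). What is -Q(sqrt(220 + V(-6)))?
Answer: -2*I*sqrt(3010) ≈ -109.73*I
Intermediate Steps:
T(M) = sqrt(2)*sqrt(M) (T(M) = sqrt(2*M) = sqrt(2)*sqrt(M))
V(P) = 1 + P (V(P) = P*1 + 1 = P + 1 = 1 + P)
Q(Y) = 2*I*Y*sqrt(14) (Q(Y) = (sqrt(2)*sqrt(-7))*(Y + Y) = (sqrt(2)*(I*sqrt(7)))*(2*Y) = (I*sqrt(14))*(2*Y) = 2*I*Y*sqrt(14))
-Q(sqrt(220 + V(-6))) = -2*I*sqrt(220 + (1 - 6))*sqrt(14) = -2*I*sqrt(220 - 5)*sqrt(14) = -2*I*sqrt(215)*sqrt(14) = -2*I*sqrt(3010)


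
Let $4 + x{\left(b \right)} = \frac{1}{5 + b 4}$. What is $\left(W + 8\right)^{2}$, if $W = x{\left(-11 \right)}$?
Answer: $\frac{24025}{1521} \approx 15.796$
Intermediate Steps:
$x{\left(b \right)} = -4 + \frac{1}{5 + 4 b}$ ($x{\left(b \right)} = -4 + \frac{1}{5 + b 4} = -4 + \frac{1}{5 + 4 b}$)
$W = - \frac{157}{39}$ ($W = \frac{-19 - -176}{5 + 4 \left(-11\right)} = \frac{-19 + 176}{5 - 44} = \frac{1}{-39} \cdot 157 = \left(- \frac{1}{39}\right) 157 = - \frac{157}{39} \approx -4.0256$)
$\left(W + 8\right)^{2} = \left(- \frac{157}{39} + 8\right)^{2} = \left(\frac{155}{39}\right)^{2} = \frac{24025}{1521}$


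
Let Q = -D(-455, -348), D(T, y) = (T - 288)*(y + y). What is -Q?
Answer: 517128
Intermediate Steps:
D(T, y) = 2*y*(-288 + T) (D(T, y) = (-288 + T)*(2*y) = 2*y*(-288 + T))
Q = -517128 (Q = -2*(-348)*(-288 - 455) = -2*(-348)*(-743) = -1*517128 = -517128)
-Q = -1*(-517128) = 517128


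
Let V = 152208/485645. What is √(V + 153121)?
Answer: √36113824999868185/485645 ≈ 391.31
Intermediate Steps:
V = 152208/485645 (V = 152208*(1/485645) = 152208/485645 ≈ 0.31341)
√(V + 153121) = √(152208/485645 + 153121) = √(74362600253/485645) = √36113824999868185/485645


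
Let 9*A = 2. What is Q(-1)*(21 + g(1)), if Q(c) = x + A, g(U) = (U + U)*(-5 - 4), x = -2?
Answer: -16/3 ≈ -5.3333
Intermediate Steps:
A = 2/9 (A = (⅑)*2 = 2/9 ≈ 0.22222)
g(U) = -18*U (g(U) = (2*U)*(-9) = -18*U)
Q(c) = -16/9 (Q(c) = -2 + 2/9 = -16/9)
Q(-1)*(21 + g(1)) = -16*(21 - 18*1)/9 = -16*(21 - 18)/9 = -16/9*3 = -16/3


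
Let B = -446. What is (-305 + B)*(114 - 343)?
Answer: 171979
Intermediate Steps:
(-305 + B)*(114 - 343) = (-305 - 446)*(114 - 343) = -751*(-229) = 171979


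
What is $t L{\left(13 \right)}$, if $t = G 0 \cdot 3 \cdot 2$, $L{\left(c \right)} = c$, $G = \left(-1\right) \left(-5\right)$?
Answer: $0$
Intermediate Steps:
$G = 5$
$t = 0$ ($t = 5 \cdot 0 \cdot 3 \cdot 2 = 0 \cdot 6 = 0$)
$t L{\left(13 \right)} = 0 \cdot 13 = 0$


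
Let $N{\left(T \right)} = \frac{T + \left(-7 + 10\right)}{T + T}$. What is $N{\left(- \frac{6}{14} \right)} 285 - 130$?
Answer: $-985$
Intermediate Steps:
$N{\left(T \right)} = \frac{3 + T}{2 T}$ ($N{\left(T \right)} = \frac{T + 3}{2 T} = \left(3 + T\right) \frac{1}{2 T} = \frac{3 + T}{2 T}$)
$N{\left(- \frac{6}{14} \right)} 285 - 130 = \frac{3 - \frac{6}{14}}{2 \left(- \frac{6}{14}\right)} 285 - 130 = \frac{3 - \frac{3}{7}}{2 \left(\left(-6\right) \frac{1}{14}\right)} 285 - 130 = \frac{3 - \frac{3}{7}}{2 \left(- \frac{3}{7}\right)} 285 - 130 = \frac{1}{2} \left(- \frac{7}{3}\right) \frac{18}{7} \cdot 285 - 130 = \left(-3\right) 285 - 130 = -855 - 130 = -985$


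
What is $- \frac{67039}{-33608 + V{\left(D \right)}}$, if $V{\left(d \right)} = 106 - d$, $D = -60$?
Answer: $\frac{67039}{33442} \approx 2.0046$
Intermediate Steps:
$- \frac{67039}{-33608 + V{\left(D \right)}} = - \frac{67039}{-33608 + \left(106 - -60\right)} = - \frac{67039}{-33608 + \left(106 + 60\right)} = - \frac{67039}{-33608 + 166} = - \frac{67039}{-33442} = \left(-67039\right) \left(- \frac{1}{33442}\right) = \frac{67039}{33442}$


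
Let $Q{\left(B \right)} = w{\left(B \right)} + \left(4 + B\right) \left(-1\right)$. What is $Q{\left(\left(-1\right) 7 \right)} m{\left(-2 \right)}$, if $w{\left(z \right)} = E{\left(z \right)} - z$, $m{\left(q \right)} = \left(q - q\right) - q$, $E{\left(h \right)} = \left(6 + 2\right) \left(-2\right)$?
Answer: $-12$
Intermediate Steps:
$E{\left(h \right)} = -16$ ($E{\left(h \right)} = 8 \left(-2\right) = -16$)
$m{\left(q \right)} = - q$ ($m{\left(q \right)} = 0 - q = - q$)
$w{\left(z \right)} = -16 - z$
$Q{\left(B \right)} = -20 - 2 B$ ($Q{\left(B \right)} = \left(-16 - B\right) + \left(4 + B\right) \left(-1\right) = \left(-16 - B\right) - \left(4 + B\right) = -20 - 2 B$)
$Q{\left(\left(-1\right) 7 \right)} m{\left(-2 \right)} = \left(-20 - 2 \left(\left(-1\right) 7\right)\right) \left(\left(-1\right) \left(-2\right)\right) = \left(-20 - -14\right) 2 = \left(-20 + 14\right) 2 = \left(-6\right) 2 = -12$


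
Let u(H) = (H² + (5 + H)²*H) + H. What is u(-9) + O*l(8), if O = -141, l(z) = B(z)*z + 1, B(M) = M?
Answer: -9237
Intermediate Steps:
u(H) = H + H² + H*(5 + H)² (u(H) = (H² + H*(5 + H)²) + H = H + H² + H*(5 + H)²)
l(z) = 1 + z² (l(z) = z*z + 1 = z² + 1 = 1 + z²)
u(-9) + O*l(8) = -9*(1 - 9 + (5 - 9)²) - 141*(1 + 8²) = -9*(1 - 9 + (-4)²) - 141*(1 + 64) = -9*(1 - 9 + 16) - 141*65 = -9*8 - 9165 = -72 - 9165 = -9237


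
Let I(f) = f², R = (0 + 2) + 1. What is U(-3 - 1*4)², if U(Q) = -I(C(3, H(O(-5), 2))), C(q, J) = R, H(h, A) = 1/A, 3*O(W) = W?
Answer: 81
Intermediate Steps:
O(W) = W/3
R = 3 (R = 2 + 1 = 3)
C(q, J) = 3
U(Q) = -9 (U(Q) = -1*3² = -1*9 = -9)
U(-3 - 1*4)² = (-9)² = 81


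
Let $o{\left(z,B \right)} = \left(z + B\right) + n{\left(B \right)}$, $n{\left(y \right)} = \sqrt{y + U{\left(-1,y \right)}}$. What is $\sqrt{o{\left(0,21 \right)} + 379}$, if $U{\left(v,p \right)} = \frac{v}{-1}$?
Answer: $\sqrt{400 + \sqrt{22}} \approx 20.117$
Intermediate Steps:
$U{\left(v,p \right)} = - v$ ($U{\left(v,p \right)} = v \left(-1\right) = - v$)
$n{\left(y \right)} = \sqrt{1 + y}$ ($n{\left(y \right)} = \sqrt{y - -1} = \sqrt{y + 1} = \sqrt{1 + y}$)
$o{\left(z,B \right)} = B + z + \sqrt{1 + B}$ ($o{\left(z,B \right)} = \left(z + B\right) + \sqrt{1 + B} = \left(B + z\right) + \sqrt{1 + B} = B + z + \sqrt{1 + B}$)
$\sqrt{o{\left(0,21 \right)} + 379} = \sqrt{\left(21 + 0 + \sqrt{1 + 21}\right) + 379} = \sqrt{\left(21 + 0 + \sqrt{22}\right) + 379} = \sqrt{\left(21 + \sqrt{22}\right) + 379} = \sqrt{400 + \sqrt{22}}$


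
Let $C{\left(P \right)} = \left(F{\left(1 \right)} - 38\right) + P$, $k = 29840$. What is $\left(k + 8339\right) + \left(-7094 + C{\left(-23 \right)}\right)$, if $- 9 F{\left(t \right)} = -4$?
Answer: $\frac{279220}{9} \approx 31024.0$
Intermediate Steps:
$F{\left(t \right)} = \frac{4}{9}$ ($F{\left(t \right)} = \left(- \frac{1}{9}\right) \left(-4\right) = \frac{4}{9}$)
$C{\left(P \right)} = - \frac{338}{9} + P$ ($C{\left(P \right)} = \left(\frac{4}{9} - 38\right) + P = - \frac{338}{9} + P$)
$\left(k + 8339\right) + \left(-7094 + C{\left(-23 \right)}\right) = \left(29840 + 8339\right) - \frac{64391}{9} = 38179 - \frac{64391}{9} = \frac{279220}{9}$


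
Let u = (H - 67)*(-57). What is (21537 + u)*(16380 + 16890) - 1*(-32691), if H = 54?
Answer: 741221751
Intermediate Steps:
u = 741 (u = (54 - 67)*(-57) = -13*(-57) = 741)
(21537 + u)*(16380 + 16890) - 1*(-32691) = (21537 + 741)*(16380 + 16890) - 1*(-32691) = 22278*33270 + 32691 = 741189060 + 32691 = 741221751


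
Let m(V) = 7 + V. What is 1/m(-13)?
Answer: -⅙ ≈ -0.16667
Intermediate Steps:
1/m(-13) = 1/(7 - 13) = 1/(-6) = -⅙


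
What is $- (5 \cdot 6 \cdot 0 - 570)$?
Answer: $570$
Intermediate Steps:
$- (5 \cdot 6 \cdot 0 - 570) = - (30 \cdot 0 - 570) = - (0 - 570) = \left(-1\right) \left(-570\right) = 570$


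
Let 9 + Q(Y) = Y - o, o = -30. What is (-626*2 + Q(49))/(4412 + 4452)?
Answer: -591/4432 ≈ -0.13335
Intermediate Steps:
Q(Y) = 21 + Y (Q(Y) = -9 + (Y - 1*(-30)) = -9 + (Y + 30) = -9 + (30 + Y) = 21 + Y)
(-626*2 + Q(49))/(4412 + 4452) = (-626*2 + (21 + 49))/(4412 + 4452) = (-1252 + 70)/8864 = -1182*1/8864 = -591/4432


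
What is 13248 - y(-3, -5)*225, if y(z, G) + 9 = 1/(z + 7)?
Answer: 60867/4 ≈ 15217.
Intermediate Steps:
y(z, G) = -9 + 1/(7 + z) (y(z, G) = -9 + 1/(z + 7) = -9 + 1/(7 + z))
13248 - y(-3, -5)*225 = 13248 - (-62 - 9*(-3))/(7 - 3)*225 = 13248 - (-62 + 27)/4*225 = 13248 - (¼)*(-35)*225 = 13248 - (-35)*225/4 = 13248 - 1*(-7875/4) = 13248 + 7875/4 = 60867/4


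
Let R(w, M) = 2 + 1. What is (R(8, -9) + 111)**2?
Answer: 12996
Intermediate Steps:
R(w, M) = 3
(R(8, -9) + 111)**2 = (3 + 111)**2 = 114**2 = 12996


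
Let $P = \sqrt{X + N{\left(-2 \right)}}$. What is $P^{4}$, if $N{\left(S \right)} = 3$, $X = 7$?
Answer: $100$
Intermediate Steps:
$P = \sqrt{10}$ ($P = \sqrt{7 + 3} = \sqrt{10} \approx 3.1623$)
$P^{4} = \left(\sqrt{10}\right)^{4} = 100$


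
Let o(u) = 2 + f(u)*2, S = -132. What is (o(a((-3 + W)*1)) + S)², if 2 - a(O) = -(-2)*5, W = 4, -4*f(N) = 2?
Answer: 17161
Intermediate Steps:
f(N) = -½ (f(N) = -¼*2 = -½)
a(O) = -8 (a(O) = 2 - (-2)*(-1*5) = 2 - (-2)*(-5) = 2 - 1*10 = 2 - 10 = -8)
o(u) = 1 (o(u) = 2 - ½*2 = 2 - 1 = 1)
(o(a((-3 + W)*1)) + S)² = (1 - 132)² = (-131)² = 17161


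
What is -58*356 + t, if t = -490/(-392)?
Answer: -82587/4 ≈ -20647.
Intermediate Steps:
t = 5/4 (t = -490*(-1/392) = 5/4 ≈ 1.2500)
-58*356 + t = -58*356 + 5/4 = -20648 + 5/4 = -82587/4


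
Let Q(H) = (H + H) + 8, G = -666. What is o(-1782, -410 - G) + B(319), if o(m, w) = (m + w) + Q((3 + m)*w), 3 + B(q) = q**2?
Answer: -810608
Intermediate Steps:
Q(H) = 8 + 2*H (Q(H) = 2*H + 8 = 8 + 2*H)
B(q) = -3 + q**2
o(m, w) = 8 + m + w + 2*w*(3 + m) (o(m, w) = (m + w) + (8 + 2*((3 + m)*w)) = (m + w) + (8 + 2*(w*(3 + m))) = (m + w) + (8 + 2*w*(3 + m)) = 8 + m + w + 2*w*(3 + m))
o(-1782, -410 - G) + B(319) = (8 - 1782 + (-410 - 1*(-666)) + 2*(-410 - 1*(-666))*(3 - 1782)) + (-3 + 319**2) = (8 - 1782 + (-410 + 666) + 2*(-410 + 666)*(-1779)) + (-3 + 101761) = (8 - 1782 + 256 + 2*256*(-1779)) + 101758 = (8 - 1782 + 256 - 910848) + 101758 = -912366 + 101758 = -810608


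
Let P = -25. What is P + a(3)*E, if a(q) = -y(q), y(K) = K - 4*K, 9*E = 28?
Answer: 3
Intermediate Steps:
E = 28/9 (E = (1/9)*28 = 28/9 ≈ 3.1111)
y(K) = -3*K
a(q) = 3*q (a(q) = -(-3)*q = 3*q)
P + a(3)*E = -25 + (3*3)*(28/9) = -25 + 9*(28/9) = -25 + 28 = 3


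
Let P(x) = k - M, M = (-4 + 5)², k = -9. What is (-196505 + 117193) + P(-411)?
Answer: -79322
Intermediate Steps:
M = 1 (M = 1² = 1)
P(x) = -10 (P(x) = -9 - 1*1 = -9 - 1 = -10)
(-196505 + 117193) + P(-411) = (-196505 + 117193) - 10 = -79312 - 10 = -79322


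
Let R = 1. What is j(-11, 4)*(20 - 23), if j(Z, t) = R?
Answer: -3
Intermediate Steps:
j(Z, t) = 1
j(-11, 4)*(20 - 23) = 1*(20 - 23) = 1*(-3) = -3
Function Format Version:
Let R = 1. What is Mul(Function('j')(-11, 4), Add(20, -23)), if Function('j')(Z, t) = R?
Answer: -3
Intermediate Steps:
Function('j')(Z, t) = 1
Mul(Function('j')(-11, 4), Add(20, -23)) = Mul(1, Add(20, -23)) = Mul(1, -3) = -3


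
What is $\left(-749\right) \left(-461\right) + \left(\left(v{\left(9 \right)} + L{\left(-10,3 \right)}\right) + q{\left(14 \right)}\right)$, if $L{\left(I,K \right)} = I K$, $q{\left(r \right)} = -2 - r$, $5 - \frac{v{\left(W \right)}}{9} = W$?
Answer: $345207$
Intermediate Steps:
$v{\left(W \right)} = 45 - 9 W$
$\left(-749\right) \left(-461\right) + \left(\left(v{\left(9 \right)} + L{\left(-10,3 \right)}\right) + q{\left(14 \right)}\right) = \left(-749\right) \left(-461\right) + \left(\left(\left(45 - 81\right) - 30\right) - 16\right) = 345289 + \left(\left(\left(45 - 81\right) - 30\right) - 16\right) = 345289 - 82 = 345207$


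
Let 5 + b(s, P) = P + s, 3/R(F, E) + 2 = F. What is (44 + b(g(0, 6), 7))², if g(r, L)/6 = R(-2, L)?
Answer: 6889/4 ≈ 1722.3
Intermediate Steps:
R(F, E) = 3/(-2 + F)
g(r, L) = -9/2 (g(r, L) = 6*(3/(-2 - 2)) = 6*(3/(-4)) = 6*(3*(-¼)) = 6*(-¾) = -9/2)
b(s, P) = -5 + P + s (b(s, P) = -5 + (P + s) = -5 + P + s)
(44 + b(g(0, 6), 7))² = (44 + (-5 + 7 - 9/2))² = (44 - 5/2)² = (83/2)² = 6889/4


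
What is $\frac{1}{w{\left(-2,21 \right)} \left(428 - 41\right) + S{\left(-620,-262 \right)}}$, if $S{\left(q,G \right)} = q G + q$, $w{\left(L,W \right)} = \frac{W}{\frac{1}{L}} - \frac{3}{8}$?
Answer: $\frac{8}{1163367} \approx 6.8766 \cdot 10^{-6}$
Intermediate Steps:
$w{\left(L,W \right)} = - \frac{3}{8} + L W$ ($w{\left(L,W \right)} = W L - \frac{3}{8} = L W - \frac{3}{8} = - \frac{3}{8} + L W$)
$S{\left(q,G \right)} = q + G q$ ($S{\left(q,G \right)} = G q + q = q + G q$)
$\frac{1}{w{\left(-2,21 \right)} \left(428 - 41\right) + S{\left(-620,-262 \right)}} = \frac{1}{\left(- \frac{3}{8} - 42\right) \left(428 - 41\right) - 620 \left(1 - 262\right)} = \frac{1}{\left(- \frac{3}{8} - 42\right) 387 - -161820} = \frac{1}{\left(- \frac{339}{8}\right) 387 + 161820} = \frac{1}{- \frac{131193}{8} + 161820} = \frac{1}{\frac{1163367}{8}} = \frac{8}{1163367}$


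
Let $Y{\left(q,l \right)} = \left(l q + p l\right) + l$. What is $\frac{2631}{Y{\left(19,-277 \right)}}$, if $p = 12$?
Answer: $- \frac{2631}{8864} \approx -0.29682$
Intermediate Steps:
$Y{\left(q,l \right)} = 13 l + l q$ ($Y{\left(q,l \right)} = \left(l q + 12 l\right) + l = \left(12 l + l q\right) + l = 13 l + l q$)
$\frac{2631}{Y{\left(19,-277 \right)}} = \frac{2631}{\left(-277\right) \left(13 + 19\right)} = \frac{2631}{\left(-277\right) 32} = \frac{2631}{-8864} = 2631 \left(- \frac{1}{8864}\right) = - \frac{2631}{8864}$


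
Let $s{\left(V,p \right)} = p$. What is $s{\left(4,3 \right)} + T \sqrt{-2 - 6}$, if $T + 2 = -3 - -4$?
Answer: $3 - 2 i \sqrt{2} \approx 3.0 - 2.8284 i$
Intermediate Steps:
$T = -1$ ($T = -2 - -1 = -2 + \left(-3 + 4\right) = -2 + 1 = -1$)
$s{\left(4,3 \right)} + T \sqrt{-2 - 6} = 3 - \sqrt{-2 - 6} = 3 - \sqrt{-8} = 3 - 2 i \sqrt{2}$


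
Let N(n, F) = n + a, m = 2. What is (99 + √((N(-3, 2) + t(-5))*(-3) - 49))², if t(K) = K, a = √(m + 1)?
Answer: (99 + I*√(25 + 3*√3))² ≈ 9770.8 + 1088.0*I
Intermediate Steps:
a = √3 (a = √(2 + 1) = √3 ≈ 1.7320)
N(n, F) = n + √3
(99 + √((N(-3, 2) + t(-5))*(-3) - 49))² = (99 + √(((-3 + √3) - 5)*(-3) - 49))² = (99 + √((-8 + √3)*(-3) - 49))² = (99 + √((24 - 3*√3) - 49))² = (99 + √(-25 - 3*√3))²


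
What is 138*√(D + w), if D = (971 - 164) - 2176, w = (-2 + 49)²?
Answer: 276*√210 ≈ 3999.6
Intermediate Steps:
w = 2209 (w = 47² = 2209)
D = -1369 (D = 807 - 2176 = -1369)
138*√(D + w) = 138*√(-1369 + 2209) = 138*√840 = 138*(2*√210) = 276*√210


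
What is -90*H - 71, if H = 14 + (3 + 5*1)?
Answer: -2051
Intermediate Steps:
H = 22 (H = 14 + (3 + 5) = 14 + 8 = 22)
-90*H - 71 = -90*22 - 71 = -1980 - 71 = -2051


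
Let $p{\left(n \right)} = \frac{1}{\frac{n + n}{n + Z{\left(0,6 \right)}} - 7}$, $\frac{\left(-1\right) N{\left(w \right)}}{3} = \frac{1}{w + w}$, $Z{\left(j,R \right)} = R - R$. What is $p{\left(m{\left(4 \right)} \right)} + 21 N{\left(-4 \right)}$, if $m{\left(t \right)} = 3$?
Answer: $\frac{307}{40} \approx 7.675$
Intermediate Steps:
$Z{\left(j,R \right)} = 0$
$N{\left(w \right)} = - \frac{3}{2 w}$ ($N{\left(w \right)} = - \frac{3}{w + w} = - \frac{3}{2 w}$)
$p{\left(n \right)} = - \frac{1}{5}$ ($p{\left(n \right)} = \frac{1}{\frac{n + n}{n + 0} - 7} = \frac{1}{\frac{2 n}{n} - 7} = \frac{1}{2 - 7} = \frac{1}{-5} = - \frac{1}{5}$)
$p{\left(m{\left(4 \right)} \right)} + 21 N{\left(-4 \right)} = - \frac{1}{5} + 21 \left(- \frac{3}{2 \left(-4\right)}\right) = - \frac{1}{5} + 21 \left(\left(- \frac{3}{2}\right) \left(- \frac{1}{4}\right)\right) = - \frac{1}{5} + 21 \cdot \frac{3}{8} = - \frac{1}{5} + \frac{63}{8} = \frac{307}{40}$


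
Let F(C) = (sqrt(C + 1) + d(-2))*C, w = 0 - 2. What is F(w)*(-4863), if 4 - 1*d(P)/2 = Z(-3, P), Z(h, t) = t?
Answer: 116712 + 9726*I ≈ 1.1671e+5 + 9726.0*I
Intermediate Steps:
w = -2
d(P) = 8 - 2*P
F(C) = C*(12 + sqrt(1 + C)) (F(C) = (sqrt(C + 1) + (8 - 2*(-2)))*C = (sqrt(1 + C) + (8 + 4))*C = (sqrt(1 + C) + 12)*C = (12 + sqrt(1 + C))*C = C*(12 + sqrt(1 + C)))
F(w)*(-4863) = -2*(12 + sqrt(1 - 2))*(-4863) = -2*(12 + sqrt(-1))*(-4863) = -2*(12 + I)*(-4863) = (-24 - 2*I)*(-4863) = 116712 + 9726*I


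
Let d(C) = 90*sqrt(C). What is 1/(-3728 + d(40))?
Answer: -233/848374 - 45*sqrt(10)/3393496 ≈ -0.00031658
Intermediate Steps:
1/(-3728 + d(40)) = 1/(-3728 + 90*sqrt(40)) = 1/(-3728 + 90*(2*sqrt(10))) = 1/(-3728 + 180*sqrt(10))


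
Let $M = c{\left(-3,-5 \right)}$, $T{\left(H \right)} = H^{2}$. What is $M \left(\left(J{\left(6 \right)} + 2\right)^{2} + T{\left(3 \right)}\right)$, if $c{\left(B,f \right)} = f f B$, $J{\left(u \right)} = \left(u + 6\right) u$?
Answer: $-411375$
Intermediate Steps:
$J{\left(u \right)} = u \left(6 + u\right)$ ($J{\left(u \right)} = \left(6 + u\right) u = u \left(6 + u\right)$)
$c{\left(B,f \right)} = B f^{2}$ ($c{\left(B,f \right)} = f^{2} B = B f^{2}$)
$M = -75$ ($M = - 3 \left(-5\right)^{2} = \left(-3\right) 25 = -75$)
$M \left(\left(J{\left(6 \right)} + 2\right)^{2} + T{\left(3 \right)}\right) = - 75 \left(\left(6 \left(6 + 6\right) + 2\right)^{2} + 3^{2}\right) = - 75 \left(\left(6 \cdot 12 + 2\right)^{2} + 9\right) = - 75 \left(\left(72 + 2\right)^{2} + 9\right) = - 75 \left(74^{2} + 9\right) = - 75 \left(5476 + 9\right) = \left(-75\right) 5485 = -411375$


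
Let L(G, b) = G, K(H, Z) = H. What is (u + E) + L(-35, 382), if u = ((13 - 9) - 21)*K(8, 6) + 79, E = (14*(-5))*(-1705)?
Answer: 119258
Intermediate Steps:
E = 119350 (E = -70*(-1705) = 119350)
u = -57 (u = ((13 - 9) - 21)*8 + 79 = (4 - 21)*8 + 79 = -17*8 + 79 = -136 + 79 = -57)
(u + E) + L(-35, 382) = (-57 + 119350) - 35 = 119293 - 35 = 119258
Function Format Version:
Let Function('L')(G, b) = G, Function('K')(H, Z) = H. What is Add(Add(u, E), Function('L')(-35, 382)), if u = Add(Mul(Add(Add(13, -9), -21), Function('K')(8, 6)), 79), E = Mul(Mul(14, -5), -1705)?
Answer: 119258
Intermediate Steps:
E = 119350 (E = Mul(-70, -1705) = 119350)
u = -57 (u = Add(Mul(Add(Add(13, -9), -21), 8), 79) = Add(Mul(Add(4, -21), 8), 79) = Add(Mul(-17, 8), 79) = Add(-136, 79) = -57)
Add(Add(u, E), Function('L')(-35, 382)) = Add(Add(-57, 119350), -35) = Add(119293, -35) = 119258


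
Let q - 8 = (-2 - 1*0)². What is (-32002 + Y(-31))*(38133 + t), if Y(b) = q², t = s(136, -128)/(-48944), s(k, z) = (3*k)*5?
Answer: -3716194905831/3059 ≈ -1.2148e+9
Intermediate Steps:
s(k, z) = 15*k
q = 12 (q = 8 + (-2 - 1*0)² = 8 + (-2 + 0)² = 8 + (-2)² = 8 + 4 = 12)
t = -255/6118 (t = (15*136)/(-48944) = 2040*(-1/48944) = -255/6118 ≈ -0.041680)
Y(b) = 144 (Y(b) = 12² = 144)
(-32002 + Y(-31))*(38133 + t) = (-32002 + 144)*(38133 - 255/6118) = -31858*233297439/6118 = -3716194905831/3059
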